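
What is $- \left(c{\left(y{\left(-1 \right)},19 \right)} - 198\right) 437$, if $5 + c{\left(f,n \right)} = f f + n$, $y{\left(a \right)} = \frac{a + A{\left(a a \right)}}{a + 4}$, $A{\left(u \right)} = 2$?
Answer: $\frac{723235}{9} \approx 80360.0$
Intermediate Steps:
$y{\left(a \right)} = \frac{2 + a}{4 + a}$ ($y{\left(a \right)} = \frac{a + 2}{a + 4} = \frac{2 + a}{4 + a}$)
$c{\left(f,n \right)} = -5 + n + f^{2}$ ($c{\left(f,n \right)} = -5 + \left(f f + n\right) = -5 + \left(f^{2} + n\right) = -5 + \left(n + f^{2}\right) = -5 + n + f^{2}$)
$- \left(c{\left(y{\left(-1 \right)},19 \right)} - 198\right) 437 = - \left(\left(-5 + 19 + \left(\frac{2 - 1}{4 - 1}\right)^{2}\right) - 198\right) 437 = - \left(\left(-5 + 19 + \left(\frac{1}{3} \cdot 1\right)^{2}\right) - 198\right) 437 = - \left(\left(-5 + 19 + \left(\frac{1}{3}\right)^{2}\right) - 198\right) 437 = - \left(\left(-5 + 19 + \frac{1}{9}\right) - 198\right) 437 = - \left(\frac{127}{9} - 198\right) 437 = - \frac{\left(-1655\right) 437}{9} = \left(-1\right) \left(- \frac{723235}{9}\right) = \frac{723235}{9}$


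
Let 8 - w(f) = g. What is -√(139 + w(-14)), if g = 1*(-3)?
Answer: -5*√6 ≈ -12.247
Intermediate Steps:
g = -3
w(f) = 11 (w(f) = 8 - 1*(-3) = 8 + 3 = 11)
-√(139 + w(-14)) = -√(139 + 11) = -√150 = -5*√6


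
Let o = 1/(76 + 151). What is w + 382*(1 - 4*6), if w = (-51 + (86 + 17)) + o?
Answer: -1982617/227 ≈ -8734.0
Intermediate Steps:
o = 1/227 ≈ 0.0044053
w = 11805/227 (w = (-51 + (86 + 17)) + 1/227 = (-51 + 103) + 1/227 = 52 + 1/227 = 11805/227 ≈ 52.004)
w + 382*(1 - 4*6) = 11805/227 + 382*(1 - 4*6) = 11805/227 + 382*(1 - 24) = 11805/227 + 382*(-23) = 11805/227 - 8786 = -1982617/227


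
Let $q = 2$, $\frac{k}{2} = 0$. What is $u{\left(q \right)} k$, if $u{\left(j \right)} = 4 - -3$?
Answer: $0$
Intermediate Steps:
$k = 0$ ($k = 2 \cdot 0 = 0$)
$u{\left(j \right)} = 7$ ($u{\left(j \right)} = 4 + 3 = 7$)
$u{\left(q \right)} k = 7 \cdot 0 = 0$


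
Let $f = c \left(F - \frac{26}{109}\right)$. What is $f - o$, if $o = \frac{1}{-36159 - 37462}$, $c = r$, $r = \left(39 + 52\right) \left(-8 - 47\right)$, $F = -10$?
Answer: $\frac{411215985289}{8024689} \approx 51244.0$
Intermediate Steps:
$r = -5005$ ($r = 91 \left(-55\right) = -5005$)
$c = -5005$
$o = - \frac{1}{73621}$ ($o = \frac{1}{-73621} = - \frac{1}{73621} \approx -1.3583 \cdot 10^{-5}$)
$f = \frac{5585580}{109}$ ($f = - 5005 \left(-10 - \frac{26}{109}\right) = \left(-5005\right) \left(- \frac{1116}{109}\right) = \frac{5585580}{109} \approx 51244.0$)
$f - o = \frac{5585580}{109} - - \frac{1}{73621} = \frac{5585580}{109} + \frac{1}{73621} = \frac{411215985289}{8024689}$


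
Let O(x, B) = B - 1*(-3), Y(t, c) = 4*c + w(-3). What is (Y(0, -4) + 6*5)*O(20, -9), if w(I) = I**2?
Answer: -138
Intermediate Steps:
Y(t, c) = 9 + 4*c (Y(t, c) = 4*c + (-3)**2 = 4*c + 9 = 9 + 4*c)
O(x, B) = 3 + B (O(x, B) = B + 3 = 3 + B)
(Y(0, -4) + 6*5)*O(20, -9) = ((9 + 4*(-4)) + 6*5)*(3 - 9) = ((9 - 16) + 30)*(-6) = (-7 + 30)*(-6) = 23*(-6) = -138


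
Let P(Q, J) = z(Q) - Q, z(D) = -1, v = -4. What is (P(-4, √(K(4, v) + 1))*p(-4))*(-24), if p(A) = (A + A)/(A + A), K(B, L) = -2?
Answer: -72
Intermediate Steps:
P(Q, J) = -1 - Q
p(A) = 1 (p(A) = (2*A)/((2*A)) = (2*A)*(1/(2*A)) = 1)
(P(-4, √(K(4, v) + 1))*p(-4))*(-24) = ((-1 - 1*(-4))*1)*(-24) = ((-1 + 4)*1)*(-24) = (3*1)*(-24) = 3*(-24) = -72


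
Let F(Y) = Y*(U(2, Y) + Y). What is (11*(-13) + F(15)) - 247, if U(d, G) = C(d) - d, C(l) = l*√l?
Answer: -195 + 30*√2 ≈ -152.57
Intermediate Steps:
C(l) = l^(3/2)
U(d, G) = d^(3/2) - d
F(Y) = Y*(-2 + Y + 2*√2) (F(Y) = Y*((2^(3/2) - 1*2) + Y) = Y*((2*√2 - 2) + Y) = Y*((-2 + 2*√2) + Y) = Y*(-2 + Y + 2*√2))
(11*(-13) + F(15)) - 247 = (11*(-13) + 15*(-2 + 15 + 2*√2)) - 247 = (-143 + 15*(13 + 2*√2)) - 247 = (-143 + (195 + 30*√2)) - 247 = (52 + 30*√2) - 247 = -195 + 30*√2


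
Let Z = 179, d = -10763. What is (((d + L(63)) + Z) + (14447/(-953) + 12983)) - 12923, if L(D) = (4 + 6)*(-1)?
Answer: -10053349/953 ≈ -10549.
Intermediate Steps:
L(D) = -10 (L(D) = 10*(-1) = -10)
(((d + L(63)) + Z) + (14447/(-953) + 12983)) - 12923 = (((-10763 - 10) + 179) + (14447/(-953) + 12983)) - 12923 = ((-10773 + 179) + (14447*(-1/953) + 12983)) - 12923 = (-10594 + (-14447/953 + 12983)) - 12923 = (-10594 + 12358352/953) - 12923 = 2262270/953 - 12923 = -10053349/953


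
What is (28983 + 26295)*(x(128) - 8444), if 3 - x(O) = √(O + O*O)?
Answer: -466601598 - 442224*√258 ≈ -4.7370e+8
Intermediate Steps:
x(O) = 3 - √(O + O²) (x(O) = 3 - √(O + O*O) = 3 - √(O + O²))
(28983 + 26295)*(x(128) - 8444) = (28983 + 26295)*((3 - √(128*(1 + 128))) - 8444) = 55278*((3 - √(128*129)) - 8444) = 55278*((3 - √16512) - 8444) = 55278*((3 - 8*√258) - 8444) = 55278*(-8441 - 8*√258) = -466601598 - 442224*√258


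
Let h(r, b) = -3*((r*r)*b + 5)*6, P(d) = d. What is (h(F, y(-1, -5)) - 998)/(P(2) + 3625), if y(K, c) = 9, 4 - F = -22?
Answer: -110600/3627 ≈ -30.494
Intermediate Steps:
F = 26 (F = 4 - 1*(-22) = 4 + 22 = 26)
h(r, b) = -90 - 18*b*r² (h(r, b) = -3*(r²*b + 5)*6 = -3*(b*r² + 5)*6 = -3*(5 + b*r²)*6 = (-15 - 3*b*r²)*6 = -90 - 18*b*r²)
(h(F, y(-1, -5)) - 998)/(P(2) + 3625) = ((-90 - 18*9*26²) - 998)/(2 + 3625) = ((-90 - 18*9*676) - 998)/3627 = ((-90 - 109512) - 998)*(1/3627) = (-109602 - 998)*(1/3627) = -110600*1/3627 = -110600/3627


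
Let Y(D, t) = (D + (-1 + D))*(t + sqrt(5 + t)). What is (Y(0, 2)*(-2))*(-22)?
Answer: -88 - 44*sqrt(7) ≈ -204.41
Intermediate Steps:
Y(D, t) = (-1 + 2*D)*(t + sqrt(5 + t))
(Y(0, 2)*(-2))*(-22) = ((-1*2 - sqrt(5 + 2) + 2*0*2 + 2*0*sqrt(5 + 2))*(-2))*(-22) = ((-2 - sqrt(7) + 0 + 2*0*sqrt(7))*(-2))*(-22) = ((-2 - sqrt(7) + 0 + 0)*(-2))*(-22) = ((-2 - sqrt(7))*(-2))*(-22) = (4 + 2*sqrt(7))*(-22) = -88 - 44*sqrt(7)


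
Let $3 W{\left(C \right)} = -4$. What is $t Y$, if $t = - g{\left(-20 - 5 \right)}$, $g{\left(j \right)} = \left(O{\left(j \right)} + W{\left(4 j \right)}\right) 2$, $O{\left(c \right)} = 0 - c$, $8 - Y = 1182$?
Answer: $\frac{166708}{3} \approx 55569.0$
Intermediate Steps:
$Y = -1174$ ($Y = 8 - 1182 = -1174$)
$W{\left(C \right)} = - \frac{4}{3}$ ($W{\left(C \right)} = \frac{1}{3} \left(-4\right) = - \frac{4}{3}$)
$O{\left(c \right)} = - c$
$g{\left(j \right)} = - \frac{8}{3} - 2 j$ ($g{\left(j \right)} = \left(- j - \frac{4}{3}\right) 2 = \left(- \frac{4}{3} - j\right) 2 = - \frac{8}{3} - 2 j$)
$t = - \frac{142}{3}$ ($t = - (- \frac{8}{3} - 2 \left(-20 - 5\right)) = - (- \frac{8}{3} - -50) = - (- \frac{8}{3} + 50) = \left(-1\right) \frac{142}{3} = - \frac{142}{3} \approx -47.333$)
$t Y = \left(- \frac{142}{3}\right) \left(-1174\right) = \frac{166708}{3}$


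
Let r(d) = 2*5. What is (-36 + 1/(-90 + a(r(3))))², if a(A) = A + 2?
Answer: 7890481/6084 ≈ 1296.9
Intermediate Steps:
r(d) = 10
a(A) = 2 + A
(-36 + 1/(-90 + a(r(3))))² = (-36 + 1/(-90 + (2 + 10)))² = (-36 + 1/(-90 + 12))² = (-36 + 1/(-78))² = (-36 - 1/78)² = (-2809/78)² = 7890481/6084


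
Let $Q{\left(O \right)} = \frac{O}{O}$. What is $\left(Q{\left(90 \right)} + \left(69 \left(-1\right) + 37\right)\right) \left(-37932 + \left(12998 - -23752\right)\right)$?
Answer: $36642$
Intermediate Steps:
$Q{\left(O \right)} = 1$
$\left(Q{\left(90 \right)} + \left(69 \left(-1\right) + 37\right)\right) \left(-37932 + \left(12998 - -23752\right)\right) = \left(1 + \left(69 \left(-1\right) + 37\right)\right) \left(-37932 + \left(12998 - -23752\right)\right) = \left(1 + \left(-69 + 37\right)\right) \left(-37932 + \left(12998 + 23752\right)\right) = \left(1 - 32\right) \left(-37932 + 36750\right) = \left(-31\right) \left(-1182\right) = 36642$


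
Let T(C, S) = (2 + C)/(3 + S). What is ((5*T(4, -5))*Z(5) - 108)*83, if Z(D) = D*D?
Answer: -40089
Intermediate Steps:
Z(D) = D**2
T(C, S) = (2 + C)/(3 + S)
((5*T(4, -5))*Z(5) - 108)*83 = ((5*((2 + 4)/(3 - 5)))*5**2 - 108)*83 = ((5*(6/(-2)))*25 - 108)*83 = ((5*(-1/2*6))*25 - 108)*83 = ((5*(-3))*25 - 108)*83 = (-15*25 - 108)*83 = (-375 - 108)*83 = -483*83 = -40089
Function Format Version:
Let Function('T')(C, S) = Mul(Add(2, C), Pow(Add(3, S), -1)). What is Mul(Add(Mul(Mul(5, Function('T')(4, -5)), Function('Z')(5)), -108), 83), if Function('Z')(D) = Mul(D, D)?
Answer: -40089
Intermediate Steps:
Function('Z')(D) = Pow(D, 2)
Function('T')(C, S) = Mul(Pow(Add(3, S), -1), Add(2, C))
Mul(Add(Mul(Mul(5, Function('T')(4, -5)), Function('Z')(5)), -108), 83) = Mul(Add(Mul(Mul(5, Mul(Pow(Add(3, -5), -1), Add(2, 4))), Pow(5, 2)), -108), 83) = Mul(Add(Mul(Mul(5, Mul(Pow(-2, -1), 6)), 25), -108), 83) = Mul(Add(Mul(Mul(5, Mul(Rational(-1, 2), 6)), 25), -108), 83) = Mul(Add(Mul(Mul(5, -3), 25), -108), 83) = Mul(Add(Mul(-15, 25), -108), 83) = Mul(Add(-375, -108), 83) = Mul(-483, 83) = -40089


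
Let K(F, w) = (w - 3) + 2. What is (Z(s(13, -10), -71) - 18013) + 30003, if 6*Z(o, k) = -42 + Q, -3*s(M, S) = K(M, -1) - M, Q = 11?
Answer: 71909/6 ≈ 11985.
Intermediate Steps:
K(F, w) = -1 + w (K(F, w) = (-3 + w) + 2 = -1 + w)
s(M, S) = ⅔ + M/3 (s(M, S) = -((-1 - 1) - M)/3 = -(-2 - M)/3 = ⅔ + M/3)
Z(o, k) = -31/6 (Z(o, k) = (-42 + 11)/6 = (⅙)*(-31) = -31/6)
(Z(s(13, -10), -71) - 18013) + 30003 = (-31/6 - 18013) + 30003 = -108109/6 + 30003 = 71909/6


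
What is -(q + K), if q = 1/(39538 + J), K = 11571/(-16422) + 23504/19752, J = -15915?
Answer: -22138973189/45610296234 ≈ -0.48539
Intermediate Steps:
K = 937097/1930758 (K = 11571*(-1/16422) + 23504*(1/19752) = -551/782 + 2938/2469 = 937097/1930758 ≈ 0.48535)
q = 1/23623 (q = 1/(39538 - 15915) = 1/23623 ≈ 4.2332e-5)
-(q + K) = -(1/23623 + 937097/1930758) = -1*22138973189/45610296234 = -22138973189/45610296234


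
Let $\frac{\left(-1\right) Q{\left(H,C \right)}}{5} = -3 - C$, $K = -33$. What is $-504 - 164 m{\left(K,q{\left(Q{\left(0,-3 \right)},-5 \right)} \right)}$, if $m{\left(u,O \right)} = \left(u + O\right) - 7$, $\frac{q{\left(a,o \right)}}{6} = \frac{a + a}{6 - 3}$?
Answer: $6056$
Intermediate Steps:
$Q{\left(H,C \right)} = 15 + 5 C$ ($Q{\left(H,C \right)} = - 5 \left(-3 - C\right) = 15 + 5 C$)
$q{\left(a,o \right)} = 4 a$ ($q{\left(a,o \right)} = 6 \frac{a + a}{6 - 3} = 6 \frac{2 a}{3} = 4 a$)
$m{\left(u,O \right)} = -7 + O + u$ ($m{\left(u,O \right)} = \left(O + u\right) - 7 = -7 + O + u$)
$-504 - 164 m{\left(K,q{\left(Q{\left(0,-3 \right)},-5 \right)} \right)} = -504 - 164 \left(-7 + 4 \left(15 + 5 \left(-3\right)\right) - 33\right) = -504 - 164 \left(-7 + 4 \left(15 - 15\right) - 33\right) = -504 - 164 \left(-7 + 4 \cdot 0 - 33\right) = -504 - 164 \left(-7 + 0 - 33\right) = -504 - -6560 = -504 + 6560 = 6056$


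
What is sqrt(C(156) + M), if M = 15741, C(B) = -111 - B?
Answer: sqrt(15474) ≈ 124.39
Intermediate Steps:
sqrt(C(156) + M) = sqrt((-111 - 1*156) + 15741) = sqrt((-111 - 156) + 15741) = sqrt(-267 + 15741) = sqrt(15474)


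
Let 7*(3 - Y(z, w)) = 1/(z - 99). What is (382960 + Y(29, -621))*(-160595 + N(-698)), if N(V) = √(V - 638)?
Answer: -6027190444649/98 + 187651871*I*√334/245 ≈ -6.1502e+10 + 1.3998e+7*I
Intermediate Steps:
N(V) = √(-638 + V)
Y(z, w) = 3 - 1/(7*(-99 + z)) (Y(z, w) = 3 - 1/(7*(z - 99)) = 3 - 1/(7*(-99 + z)))
(382960 + Y(29, -621))*(-160595 + N(-698)) = (382960 + (-2080 + 21*29)/(7*(-99 + 29)))*(-160595 + √(-638 - 698)) = (382960 + (⅐)*(-2080 + 609)/(-70))*(-160595 + √(-1336)) = (382960 + (⅐)*(-1/70)*(-1471))*(-160595 + 2*I*√334) = (382960 + 1471/490)*(-160595 + 2*I*√334) = 187651871*(-160595 + 2*I*√334)/490 = -6027190444649/98 + 187651871*I*√334/245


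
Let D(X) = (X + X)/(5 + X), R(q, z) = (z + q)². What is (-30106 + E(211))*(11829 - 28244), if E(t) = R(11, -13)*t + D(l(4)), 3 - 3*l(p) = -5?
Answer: 11047459150/23 ≈ 4.8032e+8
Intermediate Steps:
R(q, z) = (q + z)²
l(p) = 8/3 (l(p) = 1 - ⅓*(-5) = 1 + 5/3 = 8/3)
D(X) = 2*X/(5 + X) (D(X) = (2*X)/(5 + X) = 2*X/(5 + X))
E(t) = 16/23 + 4*t (E(t) = (11 - 13)²*t + 2*(8/3)/(5 + 8/3) = (-2)²*t + 2*(8/3)/(23/3) = 4*t + 2*(8/3)*(3/23) = 4*t + 16/23 = 16/23 + 4*t)
(-30106 + E(211))*(11829 - 28244) = (-30106 + (16/23 + 4*211))*(11829 - 28244) = (-30106 + (16/23 + 844))*(-16415) = (-30106 + 19428/23)*(-16415) = -673010/23*(-16415) = 11047459150/23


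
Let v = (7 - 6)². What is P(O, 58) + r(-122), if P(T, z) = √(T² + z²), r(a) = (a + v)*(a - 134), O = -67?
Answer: 30976 + √7853 ≈ 31065.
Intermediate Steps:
v = 1 (v = 1² = 1)
r(a) = (1 + a)*(-134 + a) (r(a) = (a + 1)*(a - 134) = (1 + a)*(-134 + a))
P(O, 58) + r(-122) = √((-67)² + 58²) + (-134 + (-122)² - 133*(-122)) = √(4489 + 3364) + (-134 + 14884 + 16226) = √7853 + 30976 = 30976 + √7853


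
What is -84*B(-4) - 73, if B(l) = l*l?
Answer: -1417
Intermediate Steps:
B(l) = l**2
-84*B(-4) - 73 = -84*(-4)**2 - 73 = -84*16 - 73 = -1344 - 73 = -1417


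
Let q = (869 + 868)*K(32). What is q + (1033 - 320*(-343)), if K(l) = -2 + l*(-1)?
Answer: 51735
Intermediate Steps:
K(l) = -2 - l
q = -59058 (q = (869 + 868)*(-2 - 1*32) = 1737*(-2 - 32) = 1737*(-34) = -59058)
q + (1033 - 320*(-343)) = -59058 + (1033 - 320*(-343)) = -59058 + (1033 + 109760) = -59058 + 110793 = 51735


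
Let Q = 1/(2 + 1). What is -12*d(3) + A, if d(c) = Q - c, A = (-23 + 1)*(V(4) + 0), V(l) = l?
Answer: -56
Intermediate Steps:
Q = ⅓ (Q = 1/3 = ⅓ ≈ 0.33333)
A = -88 (A = (-23 + 1)*(4 + 0) = -22*4 = -88)
d(c) = ⅓ - c
-12*d(3) + A = -12*(⅓ - 1*3) - 88 = -12*(⅓ - 3) - 88 = -12*(-8/3) - 88 = 32 - 88 = -56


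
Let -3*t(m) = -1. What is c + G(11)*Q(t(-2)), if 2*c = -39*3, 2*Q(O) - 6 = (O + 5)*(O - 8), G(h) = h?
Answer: -4507/18 ≈ -250.39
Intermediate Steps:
t(m) = 1/3 (t(m) = -1/3*(-1) = 1/3)
Q(O) = 3 + (-8 + O)*(5 + O)/2 (Q(O) = 3 + ((O + 5)*(O - 8))/2 = 3 + ((5 + O)*(-8 + O))/2 = 3 + ((-8 + O)*(5 + O))/2 = 3 + (-8 + O)*(5 + O)/2)
c = -117/2 (c = (-39*3)/2 = (1/2)*(-117) = -117/2 ≈ -58.500)
c + G(11)*Q(t(-2)) = -117/2 + 11*(-17 + (1/3)**2/2 - 3/2*1/3) = -117/2 + 11*(-17 + (1/2)*(1/9) - 1/2) = -117/2 + 11*(-17 + 1/18 - 1/2) = -117/2 + 11*(-157/9) = -117/2 - 1727/9 = -4507/18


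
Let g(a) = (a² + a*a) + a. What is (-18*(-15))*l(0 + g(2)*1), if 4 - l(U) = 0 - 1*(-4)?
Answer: 0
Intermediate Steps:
g(a) = a + 2*a² (g(a) = (a² + a²) + a = 2*a² + a = a + 2*a²)
l(U) = 0 (l(U) = 4 - (0 - 1*(-4)) = 4 - (0 + 4) = 4 - 1*4 = 4 - 4 = 0)
(-18*(-15))*l(0 + g(2)*1) = -18*(-15)*0 = 270*0 = 0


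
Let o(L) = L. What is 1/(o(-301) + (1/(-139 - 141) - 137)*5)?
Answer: -56/55217 ≈ -0.0010142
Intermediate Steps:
1/(o(-301) + (1/(-139 - 141) - 137)*5) = 1/(-301 + (1/(-139 - 141) - 137)*5) = 1/(-301 + (1/(-280) - 137)*5) = 1/(-301 + (-1/280 - 137)*5) = 1/(-301 - 38361/280*5) = 1/(-301 - 38361/56) = 1/(-55217/56) = -56/55217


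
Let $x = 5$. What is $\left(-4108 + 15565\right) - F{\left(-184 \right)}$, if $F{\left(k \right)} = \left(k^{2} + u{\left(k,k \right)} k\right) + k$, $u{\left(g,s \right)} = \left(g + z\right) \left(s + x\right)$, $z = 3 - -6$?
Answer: $5741585$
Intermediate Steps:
$z = 9$ ($z = 3 + 6 = 9$)
$u{\left(g,s \right)} = \left(5 + s\right) \left(9 + g\right)$ ($u{\left(g,s \right)} = \left(g + 9\right) \left(s + 5\right) = \left(9 + g\right) \left(5 + s\right) = \left(5 + s\right) \left(9 + g\right)$)
$F{\left(k \right)} = k + k^{2} + k \left(45 + k^{2} + 14 k\right)$ ($F{\left(k \right)} = \left(k^{2} + \left(45 + 5 k + 9 k + k k\right) k\right) + k = \left(k^{2} + \left(45 + 5 k + 9 k + k^{2}\right) k\right) + k = \left(k^{2} + \left(45 + k^{2} + 14 k\right) k\right) + k = \left(k^{2} + k \left(45 + k^{2} + 14 k\right)\right) + k = k + k^{2} + k \left(45 + k^{2} + 14 k\right)$)
$\left(-4108 + 15565\right) - F{\left(-184 \right)} = \left(-4108 + 15565\right) - - 184 \left(46 + \left(-184\right)^{2} + 15 \left(-184\right)\right) = 11457 - - 184 \left(46 + 33856 - 2760\right) = 11457 - \left(-184\right) 31142 = 11457 - -5730128 = 11457 + 5730128 = 5741585$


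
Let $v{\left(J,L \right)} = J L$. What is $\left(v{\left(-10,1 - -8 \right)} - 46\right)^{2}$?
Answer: $18496$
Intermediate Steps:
$\left(v{\left(-10,1 - -8 \right)} - 46\right)^{2} = \left(- 10 \left(1 - -8\right) - 46\right)^{2} = \left(- 10 \left(1 + 8\right) - 46\right)^{2} = \left(\left(-10\right) 9 - 46\right)^{2} = \left(-90 - 46\right)^{2} = \left(-136\right)^{2} = 18496$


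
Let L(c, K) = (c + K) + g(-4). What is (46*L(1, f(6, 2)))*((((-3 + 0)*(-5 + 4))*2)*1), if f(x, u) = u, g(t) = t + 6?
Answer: 1380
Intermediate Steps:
g(t) = 6 + t
L(c, K) = 2 + K + c (L(c, K) = (c + K) + (6 - 4) = (K + c) + 2 = 2 + K + c)
(46*L(1, f(6, 2)))*((((-3 + 0)*(-5 + 4))*2)*1) = (46*(2 + 2 + 1))*((((-3 + 0)*(-5 + 4))*2)*1) = (46*5)*((-3*(-1)*2)*1) = 230*((3*2)*1) = 230*(6*1) = 230*6 = 1380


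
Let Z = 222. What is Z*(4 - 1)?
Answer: 666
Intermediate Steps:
Z*(4 - 1) = 222*(4 - 1) = 222*3 = 666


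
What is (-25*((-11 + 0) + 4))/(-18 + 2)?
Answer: -175/16 ≈ -10.938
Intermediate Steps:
(-25*((-11 + 0) + 4))/(-18 + 2) = -25*(-11 + 4)/(-16) = -25*(-7)*(-1/16) = 175*(-1/16) = -175/16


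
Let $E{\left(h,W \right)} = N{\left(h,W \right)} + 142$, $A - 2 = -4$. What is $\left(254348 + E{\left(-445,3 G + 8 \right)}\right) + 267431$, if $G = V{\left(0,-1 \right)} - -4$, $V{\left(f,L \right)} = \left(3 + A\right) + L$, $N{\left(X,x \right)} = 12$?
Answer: $521933$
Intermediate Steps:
$A = -2$ ($A = 2 - 4 = -2$)
$V{\left(f,L \right)} = 1 + L$ ($V{\left(f,L \right)} = \left(3 - 2\right) + L = 1 + L$)
$G = 4$ ($G = \left(1 - 1\right) - -4 = 0 + 4 = 4$)
$E{\left(h,W \right)} = 154$ ($E{\left(h,W \right)} = 12 + 142 = 154$)
$\left(254348 + E{\left(-445,3 G + 8 \right)}\right) + 267431 = \left(254348 + 154\right) + 267431 = 254502 + 267431 = 521933$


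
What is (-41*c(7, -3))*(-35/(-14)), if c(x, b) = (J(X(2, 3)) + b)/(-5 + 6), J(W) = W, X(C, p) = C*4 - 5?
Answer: 0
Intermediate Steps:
X(C, p) = -5 + 4*C (X(C, p) = 4*C - 5 = -5 + 4*C)
c(x, b) = 3 + b (c(x, b) = ((-5 + 4*2) + b)/(-5 + 6) = ((-5 + 8) + b)/1 = (3 + b)*1 = 3 + b)
(-41*c(7, -3))*(-35/(-14)) = (-41*(3 - 3))*(-35/(-14)) = (-41*0)*(-35*(-1/14)) = 0*(5/2) = 0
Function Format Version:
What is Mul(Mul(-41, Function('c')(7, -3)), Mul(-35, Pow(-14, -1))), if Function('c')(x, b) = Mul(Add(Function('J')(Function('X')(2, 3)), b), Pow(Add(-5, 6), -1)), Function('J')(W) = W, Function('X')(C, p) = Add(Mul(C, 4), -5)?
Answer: 0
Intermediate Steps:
Function('X')(C, p) = Add(-5, Mul(4, C)) (Function('X')(C, p) = Add(Mul(4, C), -5) = Add(-5, Mul(4, C)))
Function('c')(x, b) = Add(3, b) (Function('c')(x, b) = Mul(Add(Add(-5, Mul(4, 2)), b), Pow(Add(-5, 6), -1)) = Mul(Add(Add(-5, 8), b), Pow(1, -1)) = Mul(Add(3, b), 1) = Add(3, b))
Mul(Mul(-41, Function('c')(7, -3)), Mul(-35, Pow(-14, -1))) = Mul(Mul(-41, Add(3, -3)), Mul(-35, Pow(-14, -1))) = Mul(Mul(-41, 0), Mul(-35, Rational(-1, 14))) = Mul(0, Rational(5, 2)) = 0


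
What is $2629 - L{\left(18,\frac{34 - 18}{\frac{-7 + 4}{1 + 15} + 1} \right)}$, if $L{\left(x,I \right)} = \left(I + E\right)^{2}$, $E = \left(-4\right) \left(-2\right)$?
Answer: $\frac{314701}{169} \approx 1862.1$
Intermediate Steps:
$E = 8$
$L{\left(x,I \right)} = \left(8 + I\right)^{2}$ ($L{\left(x,I \right)} = \left(I + 8\right)^{2} = \left(8 + I\right)^{2}$)
$2629 - L{\left(18,\frac{34 - 18}{\frac{-7 + 4}{1 + 15} + 1} \right)} = 2629 - \left(8 + \frac{34 - 18}{\frac{-7 + 4}{1 + 15} + 1}\right)^{2} = 2629 - \left(8 + \frac{16}{- \frac{3}{16} + 1}\right)^{2} = 2629 - \left(8 + \frac{16}{\frac{13}{16}}\right)^{2} = 2629 - \left(8 + 16 \cdot \frac{16}{13}\right)^{2} = 2629 - \left(8 + \frac{256}{13}\right)^{2} = 2629 - \left(\frac{360}{13}\right)^{2} = 2629 - \frac{129600}{169} = \frac{314701}{169}$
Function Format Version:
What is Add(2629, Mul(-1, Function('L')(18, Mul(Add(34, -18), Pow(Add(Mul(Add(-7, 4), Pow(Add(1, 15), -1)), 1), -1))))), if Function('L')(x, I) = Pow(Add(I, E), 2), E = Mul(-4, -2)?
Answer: Rational(314701, 169) ≈ 1862.1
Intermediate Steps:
E = 8
Function('L')(x, I) = Pow(Add(8, I), 2) (Function('L')(x, I) = Pow(Add(I, 8), 2) = Pow(Add(8, I), 2))
Add(2629, Mul(-1, Function('L')(18, Mul(Add(34, -18), Pow(Add(Mul(Add(-7, 4), Pow(Add(1, 15), -1)), 1), -1))))) = Add(2629, Mul(-1, Pow(Add(8, Mul(Add(34, -18), Pow(Add(Mul(Add(-7, 4), Pow(Add(1, 15), -1)), 1), -1))), 2))) = Add(2629, Mul(-1, Pow(Add(8, Mul(16, Pow(Add(Mul(-3, Pow(16, -1)), 1), -1))), 2))) = Add(2629, Mul(-1, Pow(Add(8, Mul(16, Pow(Add(Mul(-3, Rational(1, 16)), 1), -1))), 2))) = Add(2629, Mul(-1, Pow(Add(8, Mul(16, Pow(Add(Rational(-3, 16), 1), -1))), 2))) = Add(2629, Mul(-1, Pow(Add(8, Mul(16, Pow(Rational(13, 16), -1))), 2))) = Add(2629, Mul(-1, Pow(Add(8, Mul(16, Rational(16, 13))), 2))) = Add(2629, Mul(-1, Pow(Add(8, Rational(256, 13)), 2))) = Add(2629, Mul(-1, Pow(Rational(360, 13), 2))) = Add(2629, Mul(-1, Rational(129600, 169))) = Add(2629, Rational(-129600, 169)) = Rational(314701, 169)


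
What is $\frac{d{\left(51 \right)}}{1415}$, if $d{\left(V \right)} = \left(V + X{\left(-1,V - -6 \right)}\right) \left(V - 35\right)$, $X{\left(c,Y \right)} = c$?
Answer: $\frac{160}{283} \approx 0.56537$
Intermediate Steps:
$d{\left(V \right)} = \left(-1 + V\right) \left(-35 + V\right)$ ($d{\left(V \right)} = \left(V - 1\right) \left(V - 35\right) = \left(-1 + V\right) \left(-35 + V\right)$)
$\frac{d{\left(51 \right)}}{1415} = \frac{35 + 51^{2} - 1836}{1415} = \left(35 + 2601 - 1836\right) \frac{1}{1415} = 800 \cdot \frac{1}{1415} = \frac{160}{283}$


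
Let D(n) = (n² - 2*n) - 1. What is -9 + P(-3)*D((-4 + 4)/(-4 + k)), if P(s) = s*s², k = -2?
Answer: 18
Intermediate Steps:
D(n) = -1 + n² - 2*n
P(s) = s³
-9 + P(-3)*D((-4 + 4)/(-4 + k)) = -9 + (-3)³*(-1 + ((-4 + 4)/(-4 - 2))² - 2*(-4 + 4)/(-4 - 2)) = -9 - 27*(-1 + (0/(-6))² - 0/(-6)) = -9 - 27*(-1 + (0*(-⅙))² - 0*(-1)/6) = -9 - 27*(-1 + 0² - 2*0) = -9 - 27*(-1 + 0 + 0) = -9 - 27*(-1) = -9 + 27 = 18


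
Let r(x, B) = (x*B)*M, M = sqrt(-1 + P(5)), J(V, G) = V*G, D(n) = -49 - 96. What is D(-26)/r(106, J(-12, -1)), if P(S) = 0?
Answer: 145*I/1272 ≈ 0.11399*I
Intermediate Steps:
D(n) = -145
J(V, G) = G*V
M = I (M = sqrt(-1 + 0) = sqrt(-1) = I ≈ 1.0*I)
r(x, B) = I*B*x (r(x, B) = (x*B)*I = (B*x)*I = I*B*x)
D(-26)/r(106, J(-12, -1)) = -145*(-I/1272) = -(-145)*I/1272 = 145*I/1272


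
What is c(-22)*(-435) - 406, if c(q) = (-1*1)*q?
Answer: -9976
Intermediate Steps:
c(q) = -q
c(-22)*(-435) - 406 = -1*(-22)*(-435) - 406 = 22*(-435) - 406 = -9570 - 406 = -9976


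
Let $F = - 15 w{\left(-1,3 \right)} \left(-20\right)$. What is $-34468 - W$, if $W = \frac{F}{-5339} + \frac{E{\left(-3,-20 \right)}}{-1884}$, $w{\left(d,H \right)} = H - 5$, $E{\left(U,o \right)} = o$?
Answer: $- \frac{86675920387}{2514669} \approx -34468.0$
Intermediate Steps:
$w{\left(d,H \right)} = -5 + H$
$F = -600$ ($F = - 15 \left(-5 + 3\right) \left(-20\right) = \left(-15\right) \left(-2\right) \left(-20\right) = 30 \left(-20\right) = -600$)
$W = \frac{309295}{2514669}$ ($W = - \frac{600}{-5339} - \frac{20}{-1884} = \left(-600\right) \left(- \frac{1}{5339}\right) - - \frac{5}{471} = \frac{600}{5339} + \frac{5}{471} = \frac{309295}{2514669} \approx 0.123$)
$-34468 - W = -34468 - \frac{309295}{2514669} = - \frac{86675920387}{2514669}$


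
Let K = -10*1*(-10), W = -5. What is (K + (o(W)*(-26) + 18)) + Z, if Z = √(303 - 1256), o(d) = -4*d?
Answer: -402 + I*√953 ≈ -402.0 + 30.871*I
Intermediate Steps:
Z = I*√953 (Z = √(-953) = I*√953 ≈ 30.871*I)
K = 100 (K = -10*(-10) = 100)
(K + (o(W)*(-26) + 18)) + Z = (100 + (-4*(-5)*(-26) + 18)) + I*√953 = (100 + (20*(-26) + 18)) + I*√953 = (100 + (-520 + 18)) + I*√953 = (100 - 502) + I*√953 = -402 + I*√953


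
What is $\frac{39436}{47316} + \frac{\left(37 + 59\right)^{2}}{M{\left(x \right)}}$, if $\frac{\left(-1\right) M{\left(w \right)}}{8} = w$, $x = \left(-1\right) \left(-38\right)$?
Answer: $- \frac{6626183}{224751} \approx -29.482$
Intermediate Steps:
$x = 38$
$M{\left(w \right)} = - 8 w$
$\frac{39436}{47316} + \frac{\left(37 + 59\right)^{2}}{M{\left(x \right)}} = \frac{39436}{47316} + \frac{\left(37 + 59\right)^{2}}{\left(-8\right) 38} = 39436 \cdot \frac{1}{47316} + \frac{96^{2}}{-304} = \frac{9859}{11829} + 9216 \left(- \frac{1}{304}\right) = \frac{9859}{11829} - \frac{576}{19} = - \frac{6626183}{224751}$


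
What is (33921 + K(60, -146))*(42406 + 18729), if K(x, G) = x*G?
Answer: 1538217735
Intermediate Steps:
K(x, G) = G*x
(33921 + K(60, -146))*(42406 + 18729) = (33921 - 146*60)*(42406 + 18729) = (33921 - 8760)*61135 = 25161*61135 = 1538217735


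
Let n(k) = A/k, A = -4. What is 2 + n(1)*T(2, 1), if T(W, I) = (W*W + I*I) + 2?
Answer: -26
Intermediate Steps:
n(k) = -4/k
T(W, I) = 2 + I² + W² (T(W, I) = (W² + I²) + 2 = (I² + W²) + 2 = 2 + I² + W²)
2 + n(1)*T(2, 1) = 2 + (-4/1)*(2 + 1² + 2²) = 2 + (-4*1)*(2 + 1 + 4) = 2 - 4*7 = 2 - 28 = -26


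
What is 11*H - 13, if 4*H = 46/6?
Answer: 97/12 ≈ 8.0833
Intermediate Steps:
H = 23/12 (H = (46/6)/4 = (46*(1/6))/4 = (1/4)*(23/3) = 23/12 ≈ 1.9167)
11*H - 13 = 11*(23/12) - 13 = 253/12 - 13 = 97/12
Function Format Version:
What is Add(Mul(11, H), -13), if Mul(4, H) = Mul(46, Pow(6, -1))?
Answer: Rational(97, 12) ≈ 8.0833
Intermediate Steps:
H = Rational(23, 12) (H = Mul(Rational(1, 4), Mul(46, Pow(6, -1))) = Mul(Rational(1, 4), Mul(46, Rational(1, 6))) = Mul(Rational(1, 4), Rational(23, 3)) = Rational(23, 12) ≈ 1.9167)
Add(Mul(11, H), -13) = Add(Mul(11, Rational(23, 12)), -13) = Add(Rational(253, 12), -13) = Rational(97, 12)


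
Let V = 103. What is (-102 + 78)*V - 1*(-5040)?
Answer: 2568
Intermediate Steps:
(-102 + 78)*V - 1*(-5040) = (-102 + 78)*103 - 1*(-5040) = -24*103 + 5040 = -2472 + 5040 = 2568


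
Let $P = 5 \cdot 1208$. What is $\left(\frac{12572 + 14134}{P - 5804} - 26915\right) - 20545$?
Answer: $- \frac{5586927}{118} \approx -47347.0$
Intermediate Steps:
$P = 6040$
$\left(\frac{12572 + 14134}{P - 5804} - 26915\right) - 20545 = \left(\frac{12572 + 14134}{6040 - 5804} - 26915\right) - 20545 = \left(\frac{26706}{236} - 26915\right) - 20545 = \left(26706 \cdot \frac{1}{236} - 26915\right) - 20545 = \left(\frac{13353}{118} - 26915\right) - 20545 = - \frac{3162617}{118} - 20545 = - \frac{5586927}{118}$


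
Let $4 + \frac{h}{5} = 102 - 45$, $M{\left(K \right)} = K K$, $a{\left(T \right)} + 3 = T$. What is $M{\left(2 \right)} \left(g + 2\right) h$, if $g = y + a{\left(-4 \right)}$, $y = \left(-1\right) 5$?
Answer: $-10600$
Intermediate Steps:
$a{\left(T \right)} = -3 + T$
$y = -5$
$M{\left(K \right)} = K^{2}$
$g = -12$ ($g = -5 - 7 = -12$)
$h = 265$ ($h = -20 + 5 \left(102 - 45\right) = -20 + 5 \cdot 57 = -20 + 285 = 265$)
$M{\left(2 \right)} \left(g + 2\right) h = 2^{2} \left(-12 + 2\right) 265 = 4 \left(-10\right) 265 = \left(-40\right) 265 = -10600$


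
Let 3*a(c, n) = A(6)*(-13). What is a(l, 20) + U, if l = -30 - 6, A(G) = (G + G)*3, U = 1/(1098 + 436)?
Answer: -239303/1534 ≈ -156.00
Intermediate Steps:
U = 1/1534 ≈ 0.00065189
A(G) = 6*G (A(G) = (2*G)*3 = 6*G)
l = -36
a(c, n) = -156 (a(c, n) = ((6*6)*(-13))/3 = (36*(-13))/3 = (⅓)*(-468) = -156)
a(l, 20) + U = -156 + 1/1534 = -239303/1534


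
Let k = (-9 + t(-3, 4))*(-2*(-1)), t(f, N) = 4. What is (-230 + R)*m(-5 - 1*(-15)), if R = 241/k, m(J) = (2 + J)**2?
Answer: -182952/5 ≈ -36590.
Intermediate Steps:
k = -10 (k = (-9 + 4)*(-2*(-1)) = -5*2 = -10)
R = -241/10 (R = 241/(-10) = 241*(-1/10) = -241/10 ≈ -24.100)
(-230 + R)*m(-5 - 1*(-15)) = (-230 - 241/10)*(2 + (-5 - 1*(-15)))**2 = -2541*(2 + (-5 + 15))**2/10 = -2541*(2 + 10)**2/10 = -2541/10*12**2 = -2541/10*144 = -182952/5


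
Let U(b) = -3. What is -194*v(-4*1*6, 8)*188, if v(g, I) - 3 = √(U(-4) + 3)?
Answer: -109416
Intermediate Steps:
v(g, I) = 3 (v(g, I) = 3 + √(-3 + 3) = 3 + √0 = 3 + 0 = 3)
-194*v(-4*1*6, 8)*188 = -194*3*188 = -582*188 = -109416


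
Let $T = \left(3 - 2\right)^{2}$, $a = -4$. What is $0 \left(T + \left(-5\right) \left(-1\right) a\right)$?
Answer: $0$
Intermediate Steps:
$T = 1$ ($T = 1^{2} = 1$)
$0 \left(T + \left(-5\right) \left(-1\right) a\right) = 0 \left(1 + \left(-5\right) \left(-1\right) \left(-4\right)\right) = 0 \left(1 + 5 \left(-4\right)\right) = 0 \left(1 - 20\right) = 0 \left(-19\right) = 0$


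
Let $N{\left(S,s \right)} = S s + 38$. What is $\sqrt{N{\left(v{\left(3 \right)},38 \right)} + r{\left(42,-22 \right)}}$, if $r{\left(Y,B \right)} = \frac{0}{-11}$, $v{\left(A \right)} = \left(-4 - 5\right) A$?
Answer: $2 i \sqrt{247} \approx 31.432 i$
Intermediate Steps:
$v{\left(A \right)} = - 9 A$
$N{\left(S,s \right)} = 38 + S s$
$r{\left(Y,B \right)} = 0$ ($r{\left(Y,B \right)} = 0 \left(- \frac{1}{11}\right) = 0$)
$\sqrt{N{\left(v{\left(3 \right)},38 \right)} + r{\left(42,-22 \right)}} = \sqrt{\left(38 + \left(-9\right) 3 \cdot 38\right) + 0} = \sqrt{\left(38 - 1026\right) + 0} = \sqrt{-988 + 0} = \sqrt{-988} = 2 i \sqrt{247}$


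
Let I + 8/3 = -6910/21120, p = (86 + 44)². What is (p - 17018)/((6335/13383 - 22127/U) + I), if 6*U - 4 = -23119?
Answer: -8566053598080/233973782113 ≈ -36.611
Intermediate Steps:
U = -7705/2 (U = ⅔ + (⅙)*(-23119) = ⅔ - 23119/6 = -7705/2 ≈ -3852.5)
p = 16900 (p = 130² = 16900)
I = -6323/2112 (I = -8/3 - 6910/21120 = -8/3 - 6910*1/21120 = -8/3 - 691/2112 = -6323/2112 ≈ -2.9938)
(p - 17018)/((6335/13383 - 22127/U) + I) = (16900 - 17018)/((6335/13383 - 22127/(-7705/2)) - 6323/2112) = -118/((6335*(1/13383) - 22127*(-2/7705)) - 6323/2112) = -118/((6335/13383 + 44254/7705) - 6323/2112) = -118/(641062457/103116015 - 6323/2112) = -118/233973782113/72593674560 = -118*72593674560/233973782113 = -8566053598080/233973782113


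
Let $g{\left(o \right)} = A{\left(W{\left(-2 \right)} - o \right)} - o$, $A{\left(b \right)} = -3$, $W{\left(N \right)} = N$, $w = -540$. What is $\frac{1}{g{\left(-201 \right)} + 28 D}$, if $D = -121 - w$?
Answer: $\frac{1}{11930} \approx 8.3822 \cdot 10^{-5}$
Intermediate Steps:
$D = 419$ ($D = -121 - -540 = -121 + 540 = 419$)
$g{\left(o \right)} = -3 - o$
$\frac{1}{g{\left(-201 \right)} + 28 D} = \frac{1}{\left(-3 - -201\right) + 28 \cdot 419} = \frac{1}{\left(-3 + 201\right) + 11732} = \frac{1}{198 + 11732} = \frac{1}{11930}$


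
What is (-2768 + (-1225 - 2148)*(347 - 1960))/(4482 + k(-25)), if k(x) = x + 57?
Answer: 5437881/4514 ≈ 1204.7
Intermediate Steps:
k(x) = 57 + x
(-2768 + (-1225 - 2148)*(347 - 1960))/(4482 + k(-25)) = (-2768 + (-1225 - 2148)*(347 - 1960))/(4482 + (57 - 25)) = (-2768 - 3373*(-1613))/(4482 + 32) = (-2768 + 5440649)/4514 = 5437881*(1/4514) = 5437881/4514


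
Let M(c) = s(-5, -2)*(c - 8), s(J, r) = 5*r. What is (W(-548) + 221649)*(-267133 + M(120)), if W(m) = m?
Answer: -59311006553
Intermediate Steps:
M(c) = 80 - 10*c (M(c) = (5*(-2))*(c - 8) = -10*(-8 + c) = 80 - 10*c)
(W(-548) + 221649)*(-267133 + M(120)) = (-548 + 221649)*(-267133 + (80 - 10*120)) = 221101*(-267133 + (80 - 1200)) = 221101*(-267133 - 1120) = 221101*(-268253) = -59311006553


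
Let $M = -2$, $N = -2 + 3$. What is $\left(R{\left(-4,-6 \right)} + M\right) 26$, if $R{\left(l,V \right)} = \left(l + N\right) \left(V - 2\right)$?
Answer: $572$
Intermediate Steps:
$N = 1$
$R{\left(l,V \right)} = \left(1 + l\right) \left(-2 + V\right)$ ($R{\left(l,V \right)} = \left(l + 1\right) \left(V - 2\right) = \left(1 + l\right) \left(-2 + V\right)$)
$\left(R{\left(-4,-6 \right)} + M\right) 26 = \left(\left(-2 - 6 - -8 - -24\right) - 2\right) 26 = \left(\left(-2 - 6 + 8 + 24\right) - 2\right) 26 = \left(24 - 2\right) 26 = 22 \cdot 26 = 572$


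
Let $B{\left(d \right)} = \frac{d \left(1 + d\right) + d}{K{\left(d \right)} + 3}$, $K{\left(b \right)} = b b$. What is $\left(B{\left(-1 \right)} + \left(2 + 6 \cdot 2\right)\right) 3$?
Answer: $\frac{165}{4} \approx 41.25$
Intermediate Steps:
$K{\left(b \right)} = b^{2}$
$B{\left(d \right)} = \frac{d + d \left(1 + d\right)}{3 + d^{2}}$ ($B{\left(d \right)} = \frac{d \left(1 + d\right) + d}{d^{2} + 3} = \frac{d + d \left(1 + d\right)}{3 + d^{2}}$)
$\left(B{\left(-1 \right)} + \left(2 + 6 \cdot 2\right)\right) 3 = \left(- \frac{2 - 1}{3 + \left(-1\right)^{2}} + \left(2 + 6 \cdot 2\right)\right) 3 = \left(\left(-1\right) \frac{1}{3 + 1} \cdot 1 + \left(2 + 12\right)\right) 3 = \left(\left(-1\right) \frac{1}{4} \cdot 1 + 14\right) 3 = \left(- \frac{1}{4} + 14\right) 3 = \frac{55}{4} \cdot 3 = \frac{165}{4}$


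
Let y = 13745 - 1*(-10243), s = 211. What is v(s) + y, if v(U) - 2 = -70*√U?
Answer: 23990 - 70*√211 ≈ 22973.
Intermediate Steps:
v(U) = 2 - 70*√U
y = 23988 (y = 13745 + 10243 = 23988)
v(s) + y = (2 - 70*√211) + 23988 = 23990 - 70*√211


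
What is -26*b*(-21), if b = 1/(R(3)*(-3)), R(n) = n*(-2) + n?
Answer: 182/3 ≈ 60.667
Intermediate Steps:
R(n) = -n (R(n) = -2*n + n = -n)
b = ⅑ (b = 1/(-1*3*(-3)) = 1/(-3*(-3)) = 1/9 = ⅑ ≈ 0.11111)
-26*b*(-21) = -26*⅑*(-21) = -26/9*(-21) = 182/3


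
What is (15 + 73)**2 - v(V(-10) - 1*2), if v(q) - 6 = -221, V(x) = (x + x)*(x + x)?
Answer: 7959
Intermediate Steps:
V(x) = 4*x**2 (V(x) = (2*x)*(2*x) = 4*x**2)
v(q) = -215 (v(q) = 6 - 221 = -215)
(15 + 73)**2 - v(V(-10) - 1*2) = (15 + 73)**2 - 1*(-215) = 88**2 + 215 = 7744 + 215 = 7959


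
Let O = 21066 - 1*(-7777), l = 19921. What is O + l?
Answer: 48764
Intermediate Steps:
O = 28843 (O = 21066 + 7777 = 28843)
O + l = 28843 + 19921 = 48764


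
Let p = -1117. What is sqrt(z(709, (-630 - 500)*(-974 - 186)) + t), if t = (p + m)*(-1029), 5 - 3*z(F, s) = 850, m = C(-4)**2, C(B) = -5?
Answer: sqrt(10110477)/3 ≈ 1059.9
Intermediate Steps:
m = 25 (m = (-5)**2 = 25)
z(F, s) = -845/3 (z(F, s) = 5/3 - 1/3*850 = 5/3 - 850/3 = -845/3)
t = 1123668 (t = (-1117 + 25)*(-1029) = -1092*(-1029) = 1123668)
sqrt(z(709, (-630 - 500)*(-974 - 186)) + t) = sqrt(-845/3 + 1123668) = sqrt(3370159/3) = sqrt(10110477)/3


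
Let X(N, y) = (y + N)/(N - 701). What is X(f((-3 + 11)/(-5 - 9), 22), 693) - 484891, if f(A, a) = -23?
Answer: -175530877/362 ≈ -4.8489e+5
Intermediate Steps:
X(N, y) = (N + y)/(-701 + N)
X(f((-3 + 11)/(-5 - 9), 22), 693) - 484891 = (-23 + 693)/(-701 - 23) - 484891 = 670/(-724) - 484891 = -1/724*670 - 484891 = -335/362 - 484891 = -175530877/362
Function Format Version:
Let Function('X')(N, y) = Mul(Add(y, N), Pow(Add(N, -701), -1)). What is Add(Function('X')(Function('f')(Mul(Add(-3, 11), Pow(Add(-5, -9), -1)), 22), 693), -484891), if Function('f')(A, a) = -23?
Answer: Rational(-175530877, 362) ≈ -4.8489e+5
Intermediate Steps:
Function('X')(N, y) = Mul(Pow(Add(-701, N), -1), Add(N, y)) (Function('X')(N, y) = Mul(Add(N, y), Pow(Add(-701, N), -1)) = Mul(Pow(Add(-701, N), -1), Add(N, y)))
Add(Function('X')(Function('f')(Mul(Add(-3, 11), Pow(Add(-5, -9), -1)), 22), 693), -484891) = Add(Mul(Pow(Add(-701, -23), -1), Add(-23, 693)), -484891) = Add(Mul(Pow(-724, -1), 670), -484891) = Add(Mul(Rational(-1, 724), 670), -484891) = Add(Rational(-335, 362), -484891) = Rational(-175530877, 362)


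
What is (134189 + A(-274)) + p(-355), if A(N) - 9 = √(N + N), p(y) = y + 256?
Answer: 134099 + 2*I*√137 ≈ 1.341e+5 + 23.409*I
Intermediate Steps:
p(y) = 256 + y
A(N) = 9 + √2*√N (A(N) = 9 + √(N + N) = 9 + √(2*N) = 9 + √2*√N)
(134189 + A(-274)) + p(-355) = (134189 + (9 + √2*√(-274))) + (256 - 355) = (134189 + (9 + √2*(I*√274))) - 99 = (134189 + (9 + 2*I*√137)) - 99 = (134198 + 2*I*√137) - 99 = 134099 + 2*I*√137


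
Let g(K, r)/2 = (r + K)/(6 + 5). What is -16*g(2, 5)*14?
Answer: -3136/11 ≈ -285.09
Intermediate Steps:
g(K, r) = 2*K/11 + 2*r/11 (g(K, r) = 2*((r + K)/(6 + 5)) = 2*((K + r)/11) = 2*((K + r)*(1/11)) = 2*(K/11 + r/11) = 2*K/11 + 2*r/11)
-16*g(2, 5)*14 = -16*((2/11)*2 + (2/11)*5)*14 = -16*(4/11 + 10/11)*14 = -16*14/11*14 = -224/11*14 = -3136/11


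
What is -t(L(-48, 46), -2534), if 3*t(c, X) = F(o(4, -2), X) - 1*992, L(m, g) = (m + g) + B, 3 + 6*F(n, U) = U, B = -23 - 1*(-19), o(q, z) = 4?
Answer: 8489/18 ≈ 471.61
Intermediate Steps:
B = -4 (B = -23 + 19 = -4)
F(n, U) = -½ + U/6
L(m, g) = -4 + g + m (L(m, g) = (m + g) - 4 = (g + m) - 4 = -4 + g + m)
t(c, X) = -1985/6 + X/18 (t(c, X) = ((-½ + X/6) - 1*992)/3 = ((-½ + X/6) - 992)/3 = (-1985/2 + X/6)/3 = -1985/6 + X/18)
-t(L(-48, 46), -2534) = -(-1985/6 + (1/18)*(-2534)) = -(-1985/6 - 1267/9) = -1*(-8489/18) = 8489/18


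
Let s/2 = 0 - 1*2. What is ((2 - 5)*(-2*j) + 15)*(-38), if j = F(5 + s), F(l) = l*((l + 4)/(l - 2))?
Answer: 570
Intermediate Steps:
s = -4 (s = 2*(0 - 1*2) = 2*(0 - 2) = 2*(-2) = -4)
F(l) = l*(4 + l)/(-2 + l) (F(l) = l*((4 + l)/(-2 + l)) = l*(4 + l)/(-2 + l))
j = -5 (j = (5 - 4)*(4 + (5 - 4))/(-2 + (5 - 4)) = 1*(4 + 1)/(-2 + 1) = 1*5/(-1) = 1*(-1)*5 = -5)
((2 - 5)*(-2*j) + 15)*(-38) = ((2 - 5)*(-2*(-5)) + 15)*(-38) = (-3*10 + 15)*(-38) = (-30 + 15)*(-38) = -15*(-38) = 570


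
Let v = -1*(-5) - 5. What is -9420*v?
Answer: 0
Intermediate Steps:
v = 0 (v = 5 - 5 = 0)
-9420*v = -9420*0 = 0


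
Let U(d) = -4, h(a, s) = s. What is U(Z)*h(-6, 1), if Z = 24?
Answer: -4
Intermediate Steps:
U(Z)*h(-6, 1) = -4*1 = -4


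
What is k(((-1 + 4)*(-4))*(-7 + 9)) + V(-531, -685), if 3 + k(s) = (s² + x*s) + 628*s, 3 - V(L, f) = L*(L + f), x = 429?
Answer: -670488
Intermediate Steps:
V(L, f) = 3 - L*(L + f)
k(s) = -3 + s² + 1057*s (k(s) = -3 + ((s² + 429*s) + 628*s) = -3 + (s² + 1057*s) = -3 + s² + 1057*s)
k(((-1 + 4)*(-4))*(-7 + 9)) + V(-531, -685) = (-3 + (((-1 + 4)*(-4))*(-7 + 9))² + 1057*(((-1 + 4)*(-4))*(-7 + 9))) + (3 - 1*(-531)² - 1*(-531)*(-685)) = (-3 + ((3*(-4))*2)² + 1057*((3*(-4))*2)) + (3 - 1*281961 - 363735) = (-3 + (-12*2)² + 1057*(-12*2)) + (3 - 281961 - 363735) = (-3 + (-24)² + 1057*(-24)) - 645693 = (-3 + 576 - 25368) - 645693 = -24795 - 645693 = -670488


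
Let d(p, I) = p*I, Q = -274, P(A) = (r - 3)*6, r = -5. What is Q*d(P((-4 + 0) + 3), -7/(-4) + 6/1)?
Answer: 101928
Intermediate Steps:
P(A) = -48 (P(A) = (-5 - 3)*6 = -8*6 = -48)
d(p, I) = I*p
Q*d(P((-4 + 0) + 3), -7/(-4) + 6/1) = -274*(-7/(-4) + 6/1)*(-48) = -274*(-7*(-¼) + 6*1)*(-48) = -274*(7/4 + 6)*(-48) = -4247*(-48)/2 = -274*(-372) = 101928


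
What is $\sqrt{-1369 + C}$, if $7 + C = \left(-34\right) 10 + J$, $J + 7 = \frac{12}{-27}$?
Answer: $\frac{i \sqrt{15511}}{3} \approx 41.514 i$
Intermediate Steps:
$J = - \frac{67}{9}$ ($J = -7 + \frac{12}{-27} = -7 + 12 \left(- \frac{1}{27}\right) = -7 - \frac{4}{9} = - \frac{67}{9} \approx -7.4444$)
$C = - \frac{3190}{9}$ ($C = -7 - \frac{3127}{9} = - \frac{3190}{9} \approx -354.44$)
$\sqrt{-1369 + C} = \sqrt{-1369 - \frac{3190}{9}} = \sqrt{- \frac{15511}{9}} = \frac{i \sqrt{15511}}{3}$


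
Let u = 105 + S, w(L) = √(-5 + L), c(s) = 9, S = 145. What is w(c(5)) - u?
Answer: -248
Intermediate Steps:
u = 250 (u = 105 + 145 = 250)
w(c(5)) - u = √(-5 + 9) - 1*250 = √4 - 250 = 2 - 250 = -248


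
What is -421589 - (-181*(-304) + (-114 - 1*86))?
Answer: -476413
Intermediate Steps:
-421589 - (-181*(-304) + (-114 - 1*86)) = -421589 - (55024 + (-114 - 86)) = -421589 - (55024 - 200) = -421589 - 1*54824 = -421589 - 54824 = -476413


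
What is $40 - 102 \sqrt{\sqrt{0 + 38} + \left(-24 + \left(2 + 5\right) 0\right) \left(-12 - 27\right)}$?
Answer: $40 - 102 \sqrt{936 + \sqrt{38}} \approx -3090.9$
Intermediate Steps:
$40 - 102 \sqrt{\sqrt{0 + 38} + \left(-24 + \left(2 + 5\right) 0\right) \left(-12 - 27\right)} = 40 - 102 \sqrt{\sqrt{38} + \left(-24 + 7 \cdot 0\right) \left(-39\right)} = 40 - 102 \sqrt{\sqrt{38} + \left(-24 + 0\right) \left(-39\right)} = 40 - 102 \sqrt{\sqrt{38} - -936} = 40 - 102 \sqrt{\sqrt{38} + 936} = 40 - 102 \sqrt{936 + \sqrt{38}}$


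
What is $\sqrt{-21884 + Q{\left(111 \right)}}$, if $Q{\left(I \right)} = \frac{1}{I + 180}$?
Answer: $\frac{i \sqrt{1853158713}}{291} \approx 147.93 i$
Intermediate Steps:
$Q{\left(I \right)} = \frac{1}{180 + I}$
$\sqrt{-21884 + Q{\left(111 \right)}} = \sqrt{-21884 + \frac{1}{180 + 111}} = \sqrt{-21884 + \frac{1}{291}} = \sqrt{- \frac{6368243}{291}} = \frac{i \sqrt{1853158713}}{291}$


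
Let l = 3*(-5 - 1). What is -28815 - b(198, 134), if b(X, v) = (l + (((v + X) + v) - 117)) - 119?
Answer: -29027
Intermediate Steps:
l = -18 (l = 3*(-6) = -18)
b(X, v) = -254 + X + 2*v (b(X, v) = (-18 + (((v + X) + v) - 117)) - 119 = (-18 + (((X + v) + v) - 117)) - 119 = (-18 + ((X + 2*v) - 117)) - 119 = (-18 + (-117 + X + 2*v)) - 119 = (-135 + X + 2*v) - 119 = -254 + X + 2*v)
-28815 - b(198, 134) = -28815 - (-254 + 198 + 2*134) = -28815 - (-254 + 198 + 268) = -28815 - 1*212 = -28815 - 212 = -29027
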